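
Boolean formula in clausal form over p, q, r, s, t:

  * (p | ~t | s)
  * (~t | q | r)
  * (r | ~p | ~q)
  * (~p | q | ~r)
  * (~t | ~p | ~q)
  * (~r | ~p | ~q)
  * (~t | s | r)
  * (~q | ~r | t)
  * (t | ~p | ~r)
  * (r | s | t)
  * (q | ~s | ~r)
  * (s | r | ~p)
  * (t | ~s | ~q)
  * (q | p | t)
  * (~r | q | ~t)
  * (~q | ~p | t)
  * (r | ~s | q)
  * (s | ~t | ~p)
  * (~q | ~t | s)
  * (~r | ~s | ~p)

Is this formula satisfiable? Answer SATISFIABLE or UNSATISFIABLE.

Branch on p: take p = False.
Set q = True and propagate.
For the remaining variables, r = False, s = True, t = True works.
So p = F  q = T  r = F  s = T  t = T is a satisfying assignment.

SATISFIABLE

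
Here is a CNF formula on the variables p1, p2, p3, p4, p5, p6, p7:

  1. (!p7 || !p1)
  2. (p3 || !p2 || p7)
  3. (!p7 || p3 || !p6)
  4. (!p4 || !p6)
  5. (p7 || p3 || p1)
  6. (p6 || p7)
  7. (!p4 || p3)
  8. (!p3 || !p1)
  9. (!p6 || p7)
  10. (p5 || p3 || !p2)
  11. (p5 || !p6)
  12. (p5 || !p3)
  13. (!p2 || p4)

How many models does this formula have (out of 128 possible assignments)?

6

The models are:
  p1=0 p2=0 p3=0 p4=0 p5=0 p6=0 p7=1
  p1=0 p2=0 p3=0 p4=0 p5=1 p6=0 p7=1
  p1=0 p2=0 p3=1 p4=0 p5=1 p6=0 p7=1
  p1=0 p2=0 p3=1 p4=0 p5=1 p6=1 p7=1
  p1=0 p2=0 p3=1 p4=1 p5=1 p6=0 p7=1
  p1=0 p2=1 p3=1 p4=1 p5=1 p6=0 p7=1
That's 6 in total.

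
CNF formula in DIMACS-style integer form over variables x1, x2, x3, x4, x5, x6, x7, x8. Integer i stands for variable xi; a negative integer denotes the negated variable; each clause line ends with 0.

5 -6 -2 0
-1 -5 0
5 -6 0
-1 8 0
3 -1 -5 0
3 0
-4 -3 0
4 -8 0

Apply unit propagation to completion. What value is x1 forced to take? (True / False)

Unit clause (x3) sets x3 = True.
In (NOT x4 OR NOT x3), NOT x3 is now false; NOT x4 must hold, so x4 = False.
(NOT x8 OR x4) with x4 = False leaves only NOT x8, so x8 = False.
(NOT x1 OR x8): since x8 = False, the clause reduces to (NOT x1). x1 = False.

False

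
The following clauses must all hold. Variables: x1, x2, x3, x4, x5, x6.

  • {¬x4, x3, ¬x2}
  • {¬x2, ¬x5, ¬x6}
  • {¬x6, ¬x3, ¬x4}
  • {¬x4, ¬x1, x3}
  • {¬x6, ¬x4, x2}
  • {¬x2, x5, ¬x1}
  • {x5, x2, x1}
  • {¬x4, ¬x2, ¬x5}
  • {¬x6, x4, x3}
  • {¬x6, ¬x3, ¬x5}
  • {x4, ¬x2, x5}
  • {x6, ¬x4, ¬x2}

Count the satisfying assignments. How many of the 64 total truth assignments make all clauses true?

Split on x2, then x4.
  x2=1, x4=1: a clause becomes empty — 0.
  x2=1, x4=0: remaining (x1,x3,x5,x6) ∈ {(0,0,1,0); (0,1,1,0); (1,0,1,0); (1,1,1,0)} — 4.
  x2=0, x4=1: remaining (x1,x3,x5,x6) ∈ {(0,0,1,0); (0,1,1,0); (1,1,0,0); (1,1,1,0)} — 4.
  x2=0, x4=0: 7 of the 16 assignments to (x1,x3,x5,x6) work.
Total: 0 + 4 + 4 + 7 = 15.

15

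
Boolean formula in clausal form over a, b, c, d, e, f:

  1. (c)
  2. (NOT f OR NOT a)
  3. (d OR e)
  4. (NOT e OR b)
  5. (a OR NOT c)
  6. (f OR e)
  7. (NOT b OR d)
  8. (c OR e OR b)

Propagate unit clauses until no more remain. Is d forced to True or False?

(c) stands alone — c = True.
From (a OR NOT c) and c = True: a = True.
In (NOT f OR NOT a), NOT a is now false; NOT f must hold, so f = False.
In (e OR f), f is now false; e must hold, so e = True.
(b OR NOT e) with e = True leaves only b, so b = True.
In (d OR NOT b), NOT b is now false; d must hold, so d = True.

True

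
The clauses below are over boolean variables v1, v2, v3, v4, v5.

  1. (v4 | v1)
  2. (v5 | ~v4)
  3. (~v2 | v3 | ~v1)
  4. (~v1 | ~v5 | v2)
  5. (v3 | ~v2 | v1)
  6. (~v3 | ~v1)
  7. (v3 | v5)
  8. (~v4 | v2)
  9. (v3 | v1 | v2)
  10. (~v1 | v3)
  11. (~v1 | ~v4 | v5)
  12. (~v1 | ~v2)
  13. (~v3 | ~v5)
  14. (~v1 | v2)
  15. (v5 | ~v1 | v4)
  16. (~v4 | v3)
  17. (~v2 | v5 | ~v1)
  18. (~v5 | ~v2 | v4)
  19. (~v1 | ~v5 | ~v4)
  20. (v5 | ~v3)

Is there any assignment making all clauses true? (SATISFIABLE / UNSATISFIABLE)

v1 = True:
  propagation gives v3=False; an empty clause results — contradiction.
v1 = False:
  propagation gives v4=True, v5=True, v2=True, v3=True; an empty clause results — contradiction.
Every branch closes, so no satisfying assignment exists.

UNSATISFIABLE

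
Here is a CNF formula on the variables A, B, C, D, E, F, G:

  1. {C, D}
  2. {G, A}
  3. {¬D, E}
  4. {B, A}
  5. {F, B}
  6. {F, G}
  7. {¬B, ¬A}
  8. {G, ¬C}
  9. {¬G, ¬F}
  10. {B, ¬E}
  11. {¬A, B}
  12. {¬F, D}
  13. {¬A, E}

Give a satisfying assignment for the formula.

Try A = False.
  then G is forced to True.
  then B is forced to True.
  then F is forced to False.
The remaining clauses are satisfied by C = True, D = False, E = False.
Every clause has at least one true literal under this assignment.

A=F, B=T, C=T, D=F, E=F, F=F, G=T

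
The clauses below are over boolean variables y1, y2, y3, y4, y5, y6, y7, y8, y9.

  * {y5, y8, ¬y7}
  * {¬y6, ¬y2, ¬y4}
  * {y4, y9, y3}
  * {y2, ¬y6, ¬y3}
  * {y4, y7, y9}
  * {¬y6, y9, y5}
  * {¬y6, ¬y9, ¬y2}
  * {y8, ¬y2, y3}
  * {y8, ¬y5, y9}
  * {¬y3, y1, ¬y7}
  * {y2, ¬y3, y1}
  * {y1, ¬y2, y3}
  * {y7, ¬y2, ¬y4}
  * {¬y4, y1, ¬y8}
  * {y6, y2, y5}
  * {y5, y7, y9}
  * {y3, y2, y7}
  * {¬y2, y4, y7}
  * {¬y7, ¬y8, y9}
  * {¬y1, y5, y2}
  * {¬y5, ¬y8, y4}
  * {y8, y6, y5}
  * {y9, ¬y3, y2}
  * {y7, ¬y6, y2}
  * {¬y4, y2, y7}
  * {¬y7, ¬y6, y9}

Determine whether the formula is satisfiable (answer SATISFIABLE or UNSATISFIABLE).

SATISFIABLE

Set y1 = True and propagate.
Set y2 = True and propagate.
Branch on y3: take y3 = True.
The remaining clauses are satisfied by y4 = False, y5 = True, y6 = False, y7 = True, y8 = False, y9 = True.
So y1=True  y2=True  y3=True  y4=False  y5=True  y6=False  y7=True  y8=False  y9=True is a satisfying assignment.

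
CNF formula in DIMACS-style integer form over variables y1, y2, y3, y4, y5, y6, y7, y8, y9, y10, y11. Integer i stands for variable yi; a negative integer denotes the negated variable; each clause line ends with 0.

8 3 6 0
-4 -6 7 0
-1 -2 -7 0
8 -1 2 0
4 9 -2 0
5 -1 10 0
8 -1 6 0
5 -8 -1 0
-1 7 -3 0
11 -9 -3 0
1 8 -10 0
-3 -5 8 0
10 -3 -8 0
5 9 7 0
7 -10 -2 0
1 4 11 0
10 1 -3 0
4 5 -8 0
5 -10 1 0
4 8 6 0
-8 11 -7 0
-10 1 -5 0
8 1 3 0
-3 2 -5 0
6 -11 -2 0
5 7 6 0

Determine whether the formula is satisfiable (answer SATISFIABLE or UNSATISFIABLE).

Set y1 = False and propagate.
Set y2 = False and propagate.
For the remaining variables, y3 = False, y4 = False, y5 = True, y6 = False, y7 = False, y8 = True, y9 = False, y10 = False, y11 = True works.
Every clause has at least one true literal under this assignment.
So y1=False, y2=False, y3=False, y4=False, y5=True, y6=False, y7=False, y8=True, y9=False, y10=False, y11=True is a satisfying assignment.

SATISFIABLE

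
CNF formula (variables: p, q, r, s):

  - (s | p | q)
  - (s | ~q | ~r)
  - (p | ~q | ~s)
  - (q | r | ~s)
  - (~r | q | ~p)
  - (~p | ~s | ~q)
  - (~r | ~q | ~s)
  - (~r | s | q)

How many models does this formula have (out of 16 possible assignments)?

The models are:
  p=0 q=0 r=1 s=1
  p=0 q=1 r=0 s=0
  p=1 q=0 r=0 s=0
  p=1 q=1 r=0 s=0
Count: 4.

4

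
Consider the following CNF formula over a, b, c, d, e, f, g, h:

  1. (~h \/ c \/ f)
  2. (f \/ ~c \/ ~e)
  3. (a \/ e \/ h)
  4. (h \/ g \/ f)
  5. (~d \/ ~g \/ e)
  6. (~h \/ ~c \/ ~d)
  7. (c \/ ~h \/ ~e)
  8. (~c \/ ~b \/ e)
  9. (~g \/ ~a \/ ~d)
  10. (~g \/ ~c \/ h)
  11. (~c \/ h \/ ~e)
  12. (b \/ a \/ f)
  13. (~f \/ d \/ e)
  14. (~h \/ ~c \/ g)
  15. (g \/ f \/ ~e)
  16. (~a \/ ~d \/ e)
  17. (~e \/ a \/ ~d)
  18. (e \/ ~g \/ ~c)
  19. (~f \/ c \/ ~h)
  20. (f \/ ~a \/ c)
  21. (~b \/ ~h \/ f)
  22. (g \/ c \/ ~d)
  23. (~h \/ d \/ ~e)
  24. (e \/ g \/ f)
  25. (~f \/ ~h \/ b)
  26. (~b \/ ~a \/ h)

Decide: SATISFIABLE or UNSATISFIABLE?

SATISFIABLE

Branch on a: take a = True.
Set b = False and propagate.
Branch on c: take c = False.
  then f is forced to True.
  then h is forced to False.
The remaining clauses are satisfied by d = False, e = True, g = False.
So a=T, b=F, c=F, d=F, e=T, f=T, g=F, h=F is a satisfying assignment.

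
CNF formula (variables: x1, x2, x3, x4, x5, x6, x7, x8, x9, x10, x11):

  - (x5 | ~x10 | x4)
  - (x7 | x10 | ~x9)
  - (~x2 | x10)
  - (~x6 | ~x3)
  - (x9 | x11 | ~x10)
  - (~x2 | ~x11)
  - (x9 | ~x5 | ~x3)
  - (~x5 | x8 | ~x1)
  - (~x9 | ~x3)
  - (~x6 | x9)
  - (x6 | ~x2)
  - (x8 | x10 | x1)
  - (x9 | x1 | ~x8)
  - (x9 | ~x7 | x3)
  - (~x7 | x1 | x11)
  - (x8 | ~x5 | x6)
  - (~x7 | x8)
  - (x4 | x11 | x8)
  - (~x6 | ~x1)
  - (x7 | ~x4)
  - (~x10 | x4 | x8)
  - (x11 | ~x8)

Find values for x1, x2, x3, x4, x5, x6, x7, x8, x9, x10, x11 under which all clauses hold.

x1=T, x2=F, x3=F, x4=T, x5=F, x6=F, x7=T, x8=T, x9=T, x10=T, x11=T

x2 occurs only negated in the remaining clauses — set x2 = False.
Branch on x1: take x1 = True.
  then x6 is forced to False.
Branch on x3: take x3 = False.
Set x4 = True and propagate.
  then x7 is forced to True.
  then x9 is forced to True.
  then x8 is forced to True.
  then x11 is forced to True.
x5, x10 are now unconstrained; take x5 = False, x10 = True.
Check each clause:
  1. (x4 | x5 | ~x10) — x4 is true.
  2. (~x9 | x10 | x7) — x10 is true.
  3. (~x2 | x10) — x10 is true.
  4. (~x6 | ~x3) — ~x6 is true.
  5. (x11 | x9 | ~x10) — x9 is true.
  6. (~x2 | ~x11) — ~x2 is true.
  7. (~x3 | ~x5 | x9) — x9 is true.
  8. (~x1 | x8 | ~x5) — x8 is true.
  9. (~x3 | ~x9) — ~x3 is true.
  10. (x9 | ~x6) — x9 is true.
  11. (~x2 | x6) — ~x2 is true.
  12. (x10 | x1 | x8) — x8 is true.
  13. (~x8 | x9 | x1) — x9 is true.
  14. (~x7 | x9 | x3) — x9 is true.
  15. (x1 | x11 | ~x7) — x11 is true.
  16. (~x5 | x6 | x8) — x8 is true.
  17. (x8 | ~x7) — x8 is true.
  18. (x11 | x4 | x8) — x8 is true.
  19. (~x1 | ~x6) — ~x6 is true.
  20. (x7 | ~x4) — x7 is true.
  21. (~x10 | x4 | x8) — x8 is true.
  22. (x11 | ~x8) — x11 is true.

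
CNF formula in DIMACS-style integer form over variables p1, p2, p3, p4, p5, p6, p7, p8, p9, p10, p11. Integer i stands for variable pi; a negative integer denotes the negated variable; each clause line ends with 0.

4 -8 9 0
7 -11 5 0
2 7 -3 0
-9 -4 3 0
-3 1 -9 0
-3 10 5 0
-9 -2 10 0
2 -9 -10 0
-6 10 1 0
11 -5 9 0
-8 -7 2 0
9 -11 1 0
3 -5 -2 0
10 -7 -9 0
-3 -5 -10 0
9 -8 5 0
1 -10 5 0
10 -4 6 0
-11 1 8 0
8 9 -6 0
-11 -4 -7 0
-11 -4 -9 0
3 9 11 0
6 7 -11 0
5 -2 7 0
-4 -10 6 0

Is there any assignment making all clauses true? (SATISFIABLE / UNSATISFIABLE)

p1 occurs only positively in the remaining clauses — set p1 = True.
Try p2 = True.
Branch on p3: take p3 = True.
The remaining clauses are satisfied by p4 = False, p5 = False, p6 = True, p7 = True, p8 = False, p9 = True, p10 = True, p11 = True.
So p1=1  p2=1  p3=1  p4=0  p5=0  p6=1  p7=1  p8=0  p9=1  p10=1  p11=1 is a satisfying assignment.

SATISFIABLE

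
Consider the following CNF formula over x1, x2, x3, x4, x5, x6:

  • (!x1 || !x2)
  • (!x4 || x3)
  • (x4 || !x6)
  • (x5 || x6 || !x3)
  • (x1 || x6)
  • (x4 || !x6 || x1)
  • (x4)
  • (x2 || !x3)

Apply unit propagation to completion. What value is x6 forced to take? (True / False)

True

Unit clause (x4) sets x4 = True.
(!x4 || x3): since x4 = True, the clause reduces to (x3). x3 = True.
In (!x3 || x2), !x3 is now false; x2 must hold, so x2 = True.
In (!x1 || !x2), !x2 is now false; !x1 must hold, so x1 = False.
In (x6 || x1), x1 is now false; x6 must hold, so x6 = True.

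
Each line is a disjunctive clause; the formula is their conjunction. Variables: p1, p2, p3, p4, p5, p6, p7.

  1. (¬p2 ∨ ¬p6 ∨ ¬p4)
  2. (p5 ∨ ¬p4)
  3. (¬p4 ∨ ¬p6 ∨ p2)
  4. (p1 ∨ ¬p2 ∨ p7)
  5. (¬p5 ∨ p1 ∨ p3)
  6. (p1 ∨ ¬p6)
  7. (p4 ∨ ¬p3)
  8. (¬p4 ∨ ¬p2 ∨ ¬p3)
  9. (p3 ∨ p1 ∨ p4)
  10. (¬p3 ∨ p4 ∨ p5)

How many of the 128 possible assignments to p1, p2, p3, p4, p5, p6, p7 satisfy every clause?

24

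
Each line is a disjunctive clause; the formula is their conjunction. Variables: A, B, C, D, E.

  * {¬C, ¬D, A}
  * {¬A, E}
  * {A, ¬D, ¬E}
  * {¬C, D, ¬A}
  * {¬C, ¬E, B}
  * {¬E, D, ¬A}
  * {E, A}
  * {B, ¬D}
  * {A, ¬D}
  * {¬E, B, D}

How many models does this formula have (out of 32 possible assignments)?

4

Satisfying assignments:
  A=F B=T C=F D=F E=T
  A=F B=T C=T D=F E=T
  A=T B=T C=F D=T E=T
  A=T B=T C=T D=T E=T
That's 4 in total.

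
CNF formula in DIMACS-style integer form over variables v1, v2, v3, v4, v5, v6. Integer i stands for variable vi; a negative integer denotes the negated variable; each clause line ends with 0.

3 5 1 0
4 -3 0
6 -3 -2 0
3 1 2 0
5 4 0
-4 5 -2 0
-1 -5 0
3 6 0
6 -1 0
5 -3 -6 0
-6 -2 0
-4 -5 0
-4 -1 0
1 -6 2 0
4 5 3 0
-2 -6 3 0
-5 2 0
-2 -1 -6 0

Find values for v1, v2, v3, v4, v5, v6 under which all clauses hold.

Set v1 = False and propagate.
The remaining clauses are satisfied by v2 = False, v3 = True, v4 = True, v5 = False, v6 = False.
Every clause has at least one true literal under this assignment.

v1=0, v2=0, v3=1, v4=1, v5=0, v6=0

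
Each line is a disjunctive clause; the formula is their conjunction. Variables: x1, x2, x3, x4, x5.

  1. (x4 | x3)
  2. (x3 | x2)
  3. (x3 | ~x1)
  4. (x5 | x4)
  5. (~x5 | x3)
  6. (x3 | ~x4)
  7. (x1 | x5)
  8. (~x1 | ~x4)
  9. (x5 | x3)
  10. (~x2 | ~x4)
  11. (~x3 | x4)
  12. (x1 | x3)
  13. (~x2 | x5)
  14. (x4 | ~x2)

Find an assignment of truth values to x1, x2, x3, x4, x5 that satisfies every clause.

Set x1 = False and propagate.
  then x5 is forced to True.
  then x3 is forced to True.
  then x4 is forced to True.
  then x2 is forced to False.

x1=False, x2=False, x3=True, x4=True, x5=True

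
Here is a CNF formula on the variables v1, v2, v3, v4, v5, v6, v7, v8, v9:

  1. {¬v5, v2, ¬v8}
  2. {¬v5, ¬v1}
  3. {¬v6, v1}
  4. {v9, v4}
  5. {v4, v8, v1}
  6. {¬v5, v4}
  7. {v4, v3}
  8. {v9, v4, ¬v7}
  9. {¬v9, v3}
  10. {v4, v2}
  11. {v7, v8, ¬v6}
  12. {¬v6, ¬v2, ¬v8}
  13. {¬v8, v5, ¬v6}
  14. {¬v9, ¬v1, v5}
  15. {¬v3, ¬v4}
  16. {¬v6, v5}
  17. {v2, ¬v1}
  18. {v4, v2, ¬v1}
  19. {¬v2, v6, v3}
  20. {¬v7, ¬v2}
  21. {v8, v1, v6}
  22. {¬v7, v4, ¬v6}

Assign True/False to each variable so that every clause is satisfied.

Try v1 = False.
  then v6 is forced to False.
  then v8 is forced to True.
Branch on v2: take v2 = False.
  then v5 is forced to False.
  then v4 is forced to True.
  then v3 is forced to False.
  then v9 is forced to False.
v7 is now unconstrained; take v7 = False.
Every clause has at least one true literal under this assignment.

v1=F, v2=F, v3=F, v4=T, v5=F, v6=F, v7=F, v8=T, v9=F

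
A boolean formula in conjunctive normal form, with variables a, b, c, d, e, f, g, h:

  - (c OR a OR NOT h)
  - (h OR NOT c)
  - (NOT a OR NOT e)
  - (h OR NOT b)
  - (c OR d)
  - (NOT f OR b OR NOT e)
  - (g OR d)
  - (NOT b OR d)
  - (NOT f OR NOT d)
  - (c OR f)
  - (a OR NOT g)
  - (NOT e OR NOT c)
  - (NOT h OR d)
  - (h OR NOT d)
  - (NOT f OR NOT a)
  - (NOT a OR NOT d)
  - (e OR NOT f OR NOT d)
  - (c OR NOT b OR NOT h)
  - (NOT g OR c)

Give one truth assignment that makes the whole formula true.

Set a = False and propagate.
  then g is forced to False.
  then d is forced to True.
  then f is forced to False.
  then c is forced to True.
  then h is forced to True.
  then e is forced to False.
b is now unconstrained; take b = False.
Every clause has at least one true literal under this assignment.

a=False, b=False, c=True, d=True, e=False, f=False, g=False, h=True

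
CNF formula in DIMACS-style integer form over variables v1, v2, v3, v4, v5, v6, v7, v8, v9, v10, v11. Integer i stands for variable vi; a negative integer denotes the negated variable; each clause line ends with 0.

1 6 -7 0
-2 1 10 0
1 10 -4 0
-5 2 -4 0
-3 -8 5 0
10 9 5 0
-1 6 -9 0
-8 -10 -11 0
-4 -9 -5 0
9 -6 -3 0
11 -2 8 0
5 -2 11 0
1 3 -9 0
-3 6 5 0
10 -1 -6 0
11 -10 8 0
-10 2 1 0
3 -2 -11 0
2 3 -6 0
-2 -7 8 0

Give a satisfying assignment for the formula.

v4 occurs only negated in the remaining clauses — set v4 = False.
v7 occurs only negated in the remaining clauses — set v7 = False.
Set v1 = True and propagate.
For the remaining variables, v2 = True, v3 = True, v5 = True, v6 = True, v8 = False, v9 = True, v10 = True, v11 = True works.

v1=1, v2=1, v3=1, v4=0, v5=1, v6=1, v7=0, v8=0, v9=1, v10=1, v11=1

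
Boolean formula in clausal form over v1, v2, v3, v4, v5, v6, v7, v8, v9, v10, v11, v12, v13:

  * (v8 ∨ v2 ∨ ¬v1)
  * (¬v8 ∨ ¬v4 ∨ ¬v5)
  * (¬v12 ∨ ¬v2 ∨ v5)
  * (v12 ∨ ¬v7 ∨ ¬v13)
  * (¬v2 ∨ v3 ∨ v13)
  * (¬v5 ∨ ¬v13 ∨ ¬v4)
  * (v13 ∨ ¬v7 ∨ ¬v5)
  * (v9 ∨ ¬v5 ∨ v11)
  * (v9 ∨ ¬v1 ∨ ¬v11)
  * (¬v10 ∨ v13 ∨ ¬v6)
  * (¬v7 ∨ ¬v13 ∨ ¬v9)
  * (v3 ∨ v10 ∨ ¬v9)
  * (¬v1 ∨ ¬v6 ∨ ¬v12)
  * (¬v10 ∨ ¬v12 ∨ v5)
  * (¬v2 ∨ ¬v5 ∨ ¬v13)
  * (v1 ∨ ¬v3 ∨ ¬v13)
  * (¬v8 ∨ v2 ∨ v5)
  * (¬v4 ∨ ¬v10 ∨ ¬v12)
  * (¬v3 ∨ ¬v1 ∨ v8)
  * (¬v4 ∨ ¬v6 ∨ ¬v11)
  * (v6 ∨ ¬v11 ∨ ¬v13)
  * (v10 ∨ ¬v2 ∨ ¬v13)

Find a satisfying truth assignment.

v1 = False, v2 = False, v3 = True, v4 = True, v5 = True, v6 = False, v7 = False, v8 = False, v9 = True, v10 = False, v11 = True, v12 = False, v13 = False

Pure literal: v7 appears only negated; assign v7 = False.
Set v1 = False and propagate.
Try v2 = False.
The remaining clauses are satisfied by v3 = True, v4 = True, v5 = True, v6 = False, v8 = False, v9 = True, v10 = False, v11 = True, v12 = False, v13 = False.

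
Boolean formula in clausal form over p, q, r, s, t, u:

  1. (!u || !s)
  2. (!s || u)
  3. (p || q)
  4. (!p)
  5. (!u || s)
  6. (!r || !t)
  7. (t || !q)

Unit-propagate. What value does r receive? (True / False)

Unit clause (!p) sets p = False.
From (q || p) and p = False: q = True.
In (!q || t), !q is now false; t must hold, so t = True.
(!t || !r): since t = True, the clause reduces to (!r). r = False.

False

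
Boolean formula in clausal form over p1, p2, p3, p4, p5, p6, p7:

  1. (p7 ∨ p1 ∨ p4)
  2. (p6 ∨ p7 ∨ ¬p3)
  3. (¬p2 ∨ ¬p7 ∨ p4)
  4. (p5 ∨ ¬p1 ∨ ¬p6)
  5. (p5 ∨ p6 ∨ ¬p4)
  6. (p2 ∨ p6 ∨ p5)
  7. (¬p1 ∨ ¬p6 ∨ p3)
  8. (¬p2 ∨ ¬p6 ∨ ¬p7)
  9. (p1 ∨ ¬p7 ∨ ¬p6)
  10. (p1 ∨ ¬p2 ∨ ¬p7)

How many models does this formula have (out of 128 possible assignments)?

Case analysis on p6 and p7:
  p6=1, p7=1: remaining (p1,p2,p3,p4,p5) ∈ {(1,0,1,0,1); (1,0,1,1,1)} — 2.
  p6=1, p7=0: p2 free; 6 ways for (p1,p3,p4,p5) × 2^1 = 12.
  p6=0, p7=1: p3 free; 5 ways for (p1,p2,p4,p5) × 2^1 = 10.
  p6=0, p7=0: 7 of the 32 assignments to (p1,p2,p3,p4,p5) work.
Total: 2 + 12 + 10 + 7 = 31.

31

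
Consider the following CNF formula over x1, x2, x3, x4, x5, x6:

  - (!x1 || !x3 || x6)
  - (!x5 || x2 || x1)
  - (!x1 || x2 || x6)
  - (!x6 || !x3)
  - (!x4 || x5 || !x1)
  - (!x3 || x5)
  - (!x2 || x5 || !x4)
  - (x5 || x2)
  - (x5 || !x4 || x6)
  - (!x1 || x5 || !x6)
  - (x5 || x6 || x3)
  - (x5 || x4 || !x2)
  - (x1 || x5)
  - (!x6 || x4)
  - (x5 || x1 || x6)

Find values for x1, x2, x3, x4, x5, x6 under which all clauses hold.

x1=True, x2=True, x3=False, x4=True, x5=True, x6=True

Check each clause:
  1. (!x3 || x6 || !x1) — !x3 is true.
  2. (!x5 || x1 || x2) — x1 is true.
  3. (x6 || !x1 || x2) — x2 is true.
  4. (!x3 || !x6) — !x3 is true.
  5. (x5 || !x4 || !x1) — x5 is true.
  6. (x5 || !x3) — x5 is true.
  7. (x5 || !x2 || !x4) — x5 is true.
  8. (x2 || x5) — x2 is true.
  9. (x6 || x5 || !x4) — x5 is true.
  10. (!x6 || !x1 || x5) — x5 is true.
  11. (x3 || x5 || x6) — x5 is true.
  12. (x4 || x5 || !x2) — x4 is true.
  13. (x1 || x5) — x1 is true.
  14. (!x6 || x4) — x4 is true.
  15. (x6 || x1 || x5) — x1 is true.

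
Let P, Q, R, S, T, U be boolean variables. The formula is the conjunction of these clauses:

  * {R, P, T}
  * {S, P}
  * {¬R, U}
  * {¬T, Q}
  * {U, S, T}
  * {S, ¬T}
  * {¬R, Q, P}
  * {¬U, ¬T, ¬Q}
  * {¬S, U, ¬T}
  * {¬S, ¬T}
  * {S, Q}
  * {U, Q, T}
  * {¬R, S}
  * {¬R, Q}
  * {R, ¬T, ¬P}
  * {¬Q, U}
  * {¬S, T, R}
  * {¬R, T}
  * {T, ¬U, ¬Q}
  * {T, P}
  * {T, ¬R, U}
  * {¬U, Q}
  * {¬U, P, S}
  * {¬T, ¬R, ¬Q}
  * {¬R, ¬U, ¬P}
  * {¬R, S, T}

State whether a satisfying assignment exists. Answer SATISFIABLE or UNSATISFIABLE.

UNSATISFIABLE

T = True:
  propagation gives Q=True, S=True; an empty clause results — contradiction.
T = False:
  propagation gives R=False, P=True, S=False, U=True; an empty clause results — contradiction.
Every branch closes, so no satisfying assignment exists.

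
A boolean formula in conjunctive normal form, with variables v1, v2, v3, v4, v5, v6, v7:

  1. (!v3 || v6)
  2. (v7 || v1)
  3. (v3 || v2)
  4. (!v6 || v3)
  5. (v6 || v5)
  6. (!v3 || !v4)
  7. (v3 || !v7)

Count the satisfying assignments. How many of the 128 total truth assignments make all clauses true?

14

Split on v3, then v6.
  v3=T, v6=T: v2, v5 free; 3 ways for (v1,v4,v7) × 2^2 = 12.
  v3=T, v6=F: a clause becomes empty — 0.
  v3=F, v6=T: a clause becomes empty — 0.
  v3=F, v6=F: remaining (v1,v2,v4,v5,v7) ∈ {(T,T,F,T,F); (T,T,T,T,F)} — 2.
Total: 12 + 0 + 0 + 2 = 14.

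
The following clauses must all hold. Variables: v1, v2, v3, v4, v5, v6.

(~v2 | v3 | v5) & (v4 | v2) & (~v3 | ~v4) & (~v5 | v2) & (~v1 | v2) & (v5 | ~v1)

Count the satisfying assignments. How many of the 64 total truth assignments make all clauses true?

16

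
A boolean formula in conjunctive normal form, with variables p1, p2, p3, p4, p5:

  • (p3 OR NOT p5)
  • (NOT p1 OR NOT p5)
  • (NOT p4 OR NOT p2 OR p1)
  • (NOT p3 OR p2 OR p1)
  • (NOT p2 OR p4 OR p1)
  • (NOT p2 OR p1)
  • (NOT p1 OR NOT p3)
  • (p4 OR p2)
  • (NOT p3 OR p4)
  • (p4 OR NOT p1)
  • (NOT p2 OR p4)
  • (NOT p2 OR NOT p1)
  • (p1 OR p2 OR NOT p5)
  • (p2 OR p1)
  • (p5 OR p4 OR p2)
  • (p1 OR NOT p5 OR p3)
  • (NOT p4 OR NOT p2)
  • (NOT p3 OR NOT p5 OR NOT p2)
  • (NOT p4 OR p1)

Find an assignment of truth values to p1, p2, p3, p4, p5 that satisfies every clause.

p1 = T, p2 = F, p3 = F, p4 = T, p5 = F

Check each clause:
  1. (NOT p5 OR p3) — NOT p5 is true.
  2. (NOT p5 OR NOT p1) — NOT p5 is true.
  3. (p1 OR NOT p2 OR NOT p4) — p1 is true.
  4. (p2 OR p1 OR NOT p3) — p1 is true.
  5. (p1 OR p4 OR NOT p2) — p1 is true.
  6. (p1 OR NOT p2) — p1 is true.
  7. (NOT p3 OR NOT p1) — NOT p3 is true.
  8. (p2 OR p4) — p4 is true.
  9. (p4 OR NOT p3) — p4 is true.
  10. (NOT p1 OR p4) — p4 is true.
  11. (p4 OR NOT p2) — p4 is true.
  12. (NOT p1 OR NOT p2) — NOT p2 is true.
  13. (NOT p5 OR p1 OR p2) — p1 is true.
  14. (p2 OR p1) — p1 is true.
  15. (p2 OR p5 OR p4) — p4 is true.
  16. (p3 OR p1 OR NOT p5) — p1 is true.
  17. (NOT p4 OR NOT p2) — NOT p2 is true.
  18. (NOT p2 OR NOT p3 OR NOT p5) — NOT p5 is true.
  19. (p1 OR NOT p4) — p1 is true.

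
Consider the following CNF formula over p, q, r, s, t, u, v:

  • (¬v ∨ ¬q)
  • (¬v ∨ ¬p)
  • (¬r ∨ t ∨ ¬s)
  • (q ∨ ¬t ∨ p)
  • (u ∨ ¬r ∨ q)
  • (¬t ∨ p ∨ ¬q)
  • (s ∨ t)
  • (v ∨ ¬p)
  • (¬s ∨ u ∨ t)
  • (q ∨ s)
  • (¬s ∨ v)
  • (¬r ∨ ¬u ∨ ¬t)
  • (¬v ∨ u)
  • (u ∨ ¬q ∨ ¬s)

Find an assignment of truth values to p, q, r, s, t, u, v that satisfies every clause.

p=False, q=False, r=False, s=True, t=False, u=True, v=True

Pure literal: r appears only negated; assign r = False.
Set p = False and propagate.
The remaining clauses are satisfied by q = False, s = True, t = False, u = True, v = True.
Every clause has at least one true literal under this assignment.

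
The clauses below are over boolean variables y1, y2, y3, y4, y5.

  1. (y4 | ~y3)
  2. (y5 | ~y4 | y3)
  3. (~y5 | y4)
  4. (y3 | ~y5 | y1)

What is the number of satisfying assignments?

14

Split on y3, then y4.
  y3=T, y4=T: y1, y2, y5 free → 2^3 = 8.
  y3=T, y4=F: a clause becomes empty — 0.
  y3=F, y4=T: remaining (y1,y2,y5) ∈ {(T,F,T); (T,T,T)} — 2.
  y3=F, y4=F: remaining (y1,y2,y5) ∈ {(F,F,F); (F,T,F); (T,F,F); (T,T,F)} — 4.
Total: 8 + 0 + 2 + 4 = 14.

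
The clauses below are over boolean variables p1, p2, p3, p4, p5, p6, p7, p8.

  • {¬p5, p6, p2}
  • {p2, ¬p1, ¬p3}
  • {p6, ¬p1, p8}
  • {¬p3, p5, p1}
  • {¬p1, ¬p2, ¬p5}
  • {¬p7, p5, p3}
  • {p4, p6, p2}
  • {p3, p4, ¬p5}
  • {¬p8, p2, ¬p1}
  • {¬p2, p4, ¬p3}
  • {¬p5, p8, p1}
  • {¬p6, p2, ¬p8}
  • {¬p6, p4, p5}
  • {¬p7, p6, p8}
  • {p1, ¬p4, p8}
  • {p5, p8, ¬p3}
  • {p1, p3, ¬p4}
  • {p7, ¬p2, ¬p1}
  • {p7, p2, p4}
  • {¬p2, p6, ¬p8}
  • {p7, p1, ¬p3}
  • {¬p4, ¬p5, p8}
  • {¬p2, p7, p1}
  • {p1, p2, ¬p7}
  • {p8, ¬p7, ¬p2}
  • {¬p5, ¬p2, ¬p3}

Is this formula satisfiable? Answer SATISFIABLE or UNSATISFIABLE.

Set p1 = True and propagate.
For the remaining variables, p2 = False, p3 = False, p4 = True, p5 = False, p6 = True, p7 = False, p8 = False works.
Every clause has at least one true literal under this assignment.
So p1=T, p2=F, p3=F, p4=T, p5=F, p6=T, p7=F, p8=F is a satisfying assignment.

SATISFIABLE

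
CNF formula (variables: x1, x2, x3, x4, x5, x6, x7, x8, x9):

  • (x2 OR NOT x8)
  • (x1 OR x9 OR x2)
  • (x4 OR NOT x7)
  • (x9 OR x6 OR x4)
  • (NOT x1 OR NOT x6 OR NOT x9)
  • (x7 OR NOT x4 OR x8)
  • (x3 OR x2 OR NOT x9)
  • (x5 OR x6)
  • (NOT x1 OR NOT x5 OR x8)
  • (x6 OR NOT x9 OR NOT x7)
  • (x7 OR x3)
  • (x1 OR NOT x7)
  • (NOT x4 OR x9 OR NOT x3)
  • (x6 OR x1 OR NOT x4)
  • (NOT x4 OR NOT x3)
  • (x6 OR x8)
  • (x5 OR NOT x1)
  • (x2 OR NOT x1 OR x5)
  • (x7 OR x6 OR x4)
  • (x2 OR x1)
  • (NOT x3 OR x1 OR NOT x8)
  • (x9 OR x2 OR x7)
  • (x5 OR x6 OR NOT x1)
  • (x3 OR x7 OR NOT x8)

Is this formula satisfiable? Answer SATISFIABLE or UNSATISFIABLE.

Pure literal: x2 appears only positively; assign x2 = True.
Try x1 = True.
  then x5 is forced to True.
  then x8 is forced to True.
Set x3 = True and propagate.
  then x4 is forced to False.
  then x7 is forced to False.
  then x6 is forced to True.
  then x9 is forced to False.
So x1 = True, x2 = True, x3 = True, x4 = False, x5 = True, x6 = True, x7 = False, x8 = True, x9 = False is a satisfying assignment.

SATISFIABLE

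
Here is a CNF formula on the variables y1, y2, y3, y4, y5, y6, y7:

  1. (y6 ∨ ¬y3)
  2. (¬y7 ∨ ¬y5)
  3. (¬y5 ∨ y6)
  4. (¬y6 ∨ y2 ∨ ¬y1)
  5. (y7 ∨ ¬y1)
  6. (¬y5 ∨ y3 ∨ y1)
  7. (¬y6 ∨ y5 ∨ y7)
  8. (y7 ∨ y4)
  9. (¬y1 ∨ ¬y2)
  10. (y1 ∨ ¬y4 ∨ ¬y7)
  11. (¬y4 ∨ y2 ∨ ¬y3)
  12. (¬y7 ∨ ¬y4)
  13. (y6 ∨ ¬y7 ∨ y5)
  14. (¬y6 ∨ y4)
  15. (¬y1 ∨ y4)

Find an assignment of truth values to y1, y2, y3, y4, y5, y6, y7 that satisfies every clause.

y1=F  y2=T  y3=T  y4=T  y5=T  y6=T  y7=F

Set y1 = False and propagate.
Branch on y2: take y2 = True.
Set y3 = True and propagate.
  then y6 is forced to True.
  then y4 is forced to True.
  then y7 is forced to False.
  then y5 is forced to True.
Every clause has at least one true literal under this assignment.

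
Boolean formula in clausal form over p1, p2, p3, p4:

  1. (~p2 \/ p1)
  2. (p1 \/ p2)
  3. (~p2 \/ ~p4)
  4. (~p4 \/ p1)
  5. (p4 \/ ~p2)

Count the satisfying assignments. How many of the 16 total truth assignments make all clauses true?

The models are:
  p1=T p2=F p3=F p4=F
  p1=T p2=F p3=F p4=T
  p1=T p2=F p3=T p4=F
  p1=T p2=F p3=T p4=T
Count: 4.

4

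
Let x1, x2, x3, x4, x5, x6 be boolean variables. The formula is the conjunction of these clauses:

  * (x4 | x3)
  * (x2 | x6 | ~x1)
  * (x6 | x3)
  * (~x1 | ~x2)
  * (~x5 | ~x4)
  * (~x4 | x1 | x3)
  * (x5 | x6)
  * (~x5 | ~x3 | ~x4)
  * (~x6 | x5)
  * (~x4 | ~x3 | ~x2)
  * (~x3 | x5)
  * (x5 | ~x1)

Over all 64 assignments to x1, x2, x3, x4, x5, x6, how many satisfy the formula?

5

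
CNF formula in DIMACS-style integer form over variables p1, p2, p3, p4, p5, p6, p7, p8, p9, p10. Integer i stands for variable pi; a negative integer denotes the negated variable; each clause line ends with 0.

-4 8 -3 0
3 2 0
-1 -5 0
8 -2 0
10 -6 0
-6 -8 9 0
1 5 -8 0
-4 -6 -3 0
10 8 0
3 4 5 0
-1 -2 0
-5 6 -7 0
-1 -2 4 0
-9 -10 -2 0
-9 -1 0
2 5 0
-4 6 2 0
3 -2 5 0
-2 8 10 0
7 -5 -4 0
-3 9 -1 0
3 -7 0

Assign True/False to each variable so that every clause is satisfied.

p1=F, p2=F, p3=T, p4=F, p5=T, p6=T, p7=T, p8=T, p9=T, p10=T

Check each clause:
  1. (p8 ∨ ¬p4 ∨ ¬p3) — p8 is true.
  2. (p3 ∨ p2) — p3 is true.
  3. (¬p5 ∨ ¬p1) — ¬p1 is true.
  4. (¬p2 ∨ p8) — p8 is true.
  5. (p10 ∨ ¬p6) — p10 is true.
  6. (¬p6 ∨ p9 ∨ ¬p8) — p9 is true.
  7. (p1 ∨ ¬p8 ∨ p5) — p5 is true.
  8. (¬p6 ∨ ¬p3 ∨ ¬p4) — ¬p4 is true.
  9. (p8 ∨ p10) — p8 is true.
  10. (p4 ∨ p3 ∨ p5) — p3 is true.
  11. (¬p2 ∨ ¬p1) — ¬p1 is true.
  12. (¬p7 ∨ ¬p5 ∨ p6) — p6 is true.
  13. (¬p2 ∨ p4 ∨ ¬p1) — ¬p2 is true.
  14. (¬p2 ∨ ¬p9 ∨ ¬p10) — ¬p2 is true.
  15. (¬p1 ∨ ¬p9) — ¬p1 is true.
  16. (p2 ∨ p5) — p5 is true.
  17. (¬p4 ∨ p6 ∨ p2) — ¬p4 is true.
  18. (p5 ∨ p3 ∨ ¬p2) — p3 is true.
  19. (¬p2 ∨ p10 ∨ p8) — p8 is true.
  20. (¬p4 ∨ p7 ∨ ¬p5) — ¬p4 is true.
  21. (¬p1 ∨ p9 ∨ ¬p3) — p9 is true.
  22. (¬p7 ∨ p3) — p3 is true.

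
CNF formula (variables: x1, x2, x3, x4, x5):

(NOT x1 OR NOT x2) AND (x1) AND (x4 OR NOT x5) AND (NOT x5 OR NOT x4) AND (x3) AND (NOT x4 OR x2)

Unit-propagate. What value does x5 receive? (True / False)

False

(x1) is a unit clause: x1 = True.
(NOT x1 OR NOT x2) with x1 = True leaves only NOT x2, so x2 = False.
(x3) is a unit clause: x3 = True.
In (x2 OR NOT x4), x2 is now false; NOT x4 must hold, so x4 = False.
In (NOT x5 OR x4), x4 is now false; NOT x5 must hold, so x5 = False.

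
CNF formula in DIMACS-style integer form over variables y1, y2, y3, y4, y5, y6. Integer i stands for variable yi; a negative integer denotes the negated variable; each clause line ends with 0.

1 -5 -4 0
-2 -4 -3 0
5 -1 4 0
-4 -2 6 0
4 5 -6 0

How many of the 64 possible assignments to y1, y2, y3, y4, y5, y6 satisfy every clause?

35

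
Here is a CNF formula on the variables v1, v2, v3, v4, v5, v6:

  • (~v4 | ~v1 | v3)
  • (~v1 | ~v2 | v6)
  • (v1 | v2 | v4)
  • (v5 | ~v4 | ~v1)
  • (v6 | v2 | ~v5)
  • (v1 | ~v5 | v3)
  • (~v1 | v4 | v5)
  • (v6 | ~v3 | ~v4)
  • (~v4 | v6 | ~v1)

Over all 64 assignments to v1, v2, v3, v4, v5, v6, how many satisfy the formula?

20

Case analysis on v1 and v4:
  v1=T, v4=T: remaining (v2,v3,v5,v6) ∈ {(F,T,T,T); (T,T,T,T)} — 2.
  v1=T, v4=F: remaining (v2,v3,v5,v6) ∈ {(F,F,T,T); (F,T,T,T); (T,F,T,T); (T,T,T,T)} — 4.
  v1=F, v4=T: v2 free; 4 ways for (v3,v5,v6) × 2^1 = 8.
  v1=F, v4=F: v6 free; 3 ways for (v2,v3,v5) × 2^1 = 6.
Total: 2 + 4 + 8 + 6 = 20.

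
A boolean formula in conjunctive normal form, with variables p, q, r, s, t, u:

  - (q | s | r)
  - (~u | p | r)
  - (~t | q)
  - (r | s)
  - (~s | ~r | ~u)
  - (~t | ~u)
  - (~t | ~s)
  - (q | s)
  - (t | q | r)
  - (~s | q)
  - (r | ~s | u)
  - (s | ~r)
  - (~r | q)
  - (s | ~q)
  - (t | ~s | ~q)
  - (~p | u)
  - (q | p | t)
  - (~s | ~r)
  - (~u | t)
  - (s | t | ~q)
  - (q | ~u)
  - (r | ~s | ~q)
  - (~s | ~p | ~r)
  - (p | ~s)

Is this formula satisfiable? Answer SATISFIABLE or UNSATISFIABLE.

UNSATISFIABLE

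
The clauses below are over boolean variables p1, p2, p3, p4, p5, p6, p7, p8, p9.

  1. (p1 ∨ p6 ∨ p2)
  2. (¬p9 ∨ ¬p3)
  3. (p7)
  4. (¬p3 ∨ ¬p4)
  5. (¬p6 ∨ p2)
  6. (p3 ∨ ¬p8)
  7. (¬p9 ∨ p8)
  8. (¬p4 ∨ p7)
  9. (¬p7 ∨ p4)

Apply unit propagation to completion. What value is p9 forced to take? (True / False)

False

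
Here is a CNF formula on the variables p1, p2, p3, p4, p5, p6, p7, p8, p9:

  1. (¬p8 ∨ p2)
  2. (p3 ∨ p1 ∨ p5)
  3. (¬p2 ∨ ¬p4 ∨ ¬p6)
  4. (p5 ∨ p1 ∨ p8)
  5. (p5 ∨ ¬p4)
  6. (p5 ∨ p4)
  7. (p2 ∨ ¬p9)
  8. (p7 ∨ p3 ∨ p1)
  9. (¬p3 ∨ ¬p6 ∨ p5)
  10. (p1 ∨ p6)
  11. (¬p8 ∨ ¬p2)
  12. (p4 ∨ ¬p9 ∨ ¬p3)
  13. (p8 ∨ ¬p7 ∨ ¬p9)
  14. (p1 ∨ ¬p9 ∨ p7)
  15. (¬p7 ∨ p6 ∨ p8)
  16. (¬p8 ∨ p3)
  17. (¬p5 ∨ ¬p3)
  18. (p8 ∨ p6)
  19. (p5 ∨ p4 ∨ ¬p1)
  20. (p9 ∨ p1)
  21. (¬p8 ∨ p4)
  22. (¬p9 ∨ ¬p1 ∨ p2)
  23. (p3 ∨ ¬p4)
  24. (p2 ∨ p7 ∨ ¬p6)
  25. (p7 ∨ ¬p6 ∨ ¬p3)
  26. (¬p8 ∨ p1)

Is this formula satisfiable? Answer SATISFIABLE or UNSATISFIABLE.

SATISFIABLE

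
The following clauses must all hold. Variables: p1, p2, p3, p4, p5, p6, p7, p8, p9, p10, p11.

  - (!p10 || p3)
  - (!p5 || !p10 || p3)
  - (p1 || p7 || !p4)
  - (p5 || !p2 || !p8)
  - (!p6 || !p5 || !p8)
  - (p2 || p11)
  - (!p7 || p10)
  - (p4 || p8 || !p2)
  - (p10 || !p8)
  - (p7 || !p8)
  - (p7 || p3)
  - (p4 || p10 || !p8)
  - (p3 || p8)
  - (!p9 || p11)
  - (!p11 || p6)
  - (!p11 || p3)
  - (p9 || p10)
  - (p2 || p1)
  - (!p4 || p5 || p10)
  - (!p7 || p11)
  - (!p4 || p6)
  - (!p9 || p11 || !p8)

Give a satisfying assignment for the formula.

p1 = 0  p2 = 1  p3 = 1  p4 = 1  p5 = 1  p6 = 1  p7 = 1  p8 = 0  p9 = 1  p10 = 1  p11 = 1

Pure literal: p3 appears only positively; assign p3 = True.
Set p1 = False and propagate.
  then p2 is forced to True.
For the remaining variables, p4 = True, p5 = True, p6 = True, p7 = True, p8 = False, p9 = True, p10 = True, p11 = True works.
Check each clause:
  1. (p3 || !p10) — p3 is true.
  2. (p3 || !p5 || !p10) — p3 is true.
  3. (!p4 || p1 || p7) — p7 is true.
  4. (!p8 || !p2 || p5) — !p8 is true.
  5. (!p8 || !p5 || !p6) — !p8 is true.
  6. (p2 || p11) — p2 is true.
  7. (!p7 || p10) — p10 is true.
  8. (p4 || p8 || !p2) — p4 is true.
  9. (!p8 || p10) — !p8 is true.
  10. (!p8 || p7) — !p8 is true.
  11. (p3 || p7) — p3 is true.
  12. (!p8 || p10 || p4) — !p8 is true.
  13. (p3 || p8) — p3 is true.
  14. (!p9 || p11) — p11 is true.
  15. (p6 || !p11) — p6 is true.
  16. (!p11 || p3) — p3 is true.
  17. (p10 || p9) — p9 is true.
  18. (p1 || p2) — p2 is true.
  19. (p10 || !p4 || p5) — p10 is true.
  20. (p11 || !p7) — p11 is true.
  21. (!p4 || p6) — p6 is true.
  22. (!p9 || !p8 || p11) — !p8 is true.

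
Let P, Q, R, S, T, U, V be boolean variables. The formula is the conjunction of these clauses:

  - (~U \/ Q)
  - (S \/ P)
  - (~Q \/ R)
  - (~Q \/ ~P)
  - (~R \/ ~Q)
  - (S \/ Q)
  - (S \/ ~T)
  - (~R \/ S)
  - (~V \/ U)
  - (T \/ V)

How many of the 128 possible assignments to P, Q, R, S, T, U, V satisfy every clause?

4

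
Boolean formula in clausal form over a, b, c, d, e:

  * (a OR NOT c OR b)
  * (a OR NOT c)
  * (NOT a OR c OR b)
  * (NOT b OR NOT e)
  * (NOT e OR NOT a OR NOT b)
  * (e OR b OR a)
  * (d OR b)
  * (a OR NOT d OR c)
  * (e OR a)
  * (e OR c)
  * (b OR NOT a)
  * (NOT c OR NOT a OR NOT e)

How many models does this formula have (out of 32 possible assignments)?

Satisfying assignments:
  a=T b=T c=T d=F e=F
  a=T b=T c=T d=T e=F
That's 2 in total.

2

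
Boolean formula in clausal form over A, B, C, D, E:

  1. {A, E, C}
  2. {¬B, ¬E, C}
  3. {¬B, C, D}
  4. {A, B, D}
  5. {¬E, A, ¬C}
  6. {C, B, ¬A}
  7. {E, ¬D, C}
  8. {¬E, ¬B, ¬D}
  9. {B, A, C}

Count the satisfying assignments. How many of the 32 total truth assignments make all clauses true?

10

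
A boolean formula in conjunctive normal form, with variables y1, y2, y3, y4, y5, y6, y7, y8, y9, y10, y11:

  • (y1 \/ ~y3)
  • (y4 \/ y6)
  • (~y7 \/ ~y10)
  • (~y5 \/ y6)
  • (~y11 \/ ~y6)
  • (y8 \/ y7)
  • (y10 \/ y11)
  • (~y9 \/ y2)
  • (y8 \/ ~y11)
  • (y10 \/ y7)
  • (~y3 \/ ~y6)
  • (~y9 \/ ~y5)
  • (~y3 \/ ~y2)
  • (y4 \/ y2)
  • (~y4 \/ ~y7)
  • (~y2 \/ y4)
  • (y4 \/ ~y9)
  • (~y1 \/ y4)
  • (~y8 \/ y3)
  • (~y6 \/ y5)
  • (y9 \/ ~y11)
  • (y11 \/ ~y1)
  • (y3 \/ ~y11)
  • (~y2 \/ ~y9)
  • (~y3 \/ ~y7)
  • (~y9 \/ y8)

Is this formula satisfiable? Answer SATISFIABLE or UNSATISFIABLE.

UNSATISFIABLE

y3 = True:
  propagation gives y1=True, y6=False, y4=True, y5=False; an empty clause results — contradiction.
y3 = False:
  propagation gives y8=False, y7=True, y10=False, y11=True; an empty clause results — contradiction.
Every branch closes, so no satisfying assignment exists.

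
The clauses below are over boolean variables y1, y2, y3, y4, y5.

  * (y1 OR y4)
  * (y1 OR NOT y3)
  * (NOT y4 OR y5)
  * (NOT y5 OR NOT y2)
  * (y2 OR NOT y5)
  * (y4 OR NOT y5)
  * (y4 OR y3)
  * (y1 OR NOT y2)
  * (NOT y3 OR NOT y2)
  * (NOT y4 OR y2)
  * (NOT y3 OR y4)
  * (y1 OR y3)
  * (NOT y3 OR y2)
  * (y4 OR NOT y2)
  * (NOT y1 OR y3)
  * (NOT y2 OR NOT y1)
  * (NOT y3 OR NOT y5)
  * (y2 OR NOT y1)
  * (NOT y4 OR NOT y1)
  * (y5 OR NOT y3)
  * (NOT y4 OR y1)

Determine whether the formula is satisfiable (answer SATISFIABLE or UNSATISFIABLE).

y1 = True:
  propagation gives y3=True, y2=False; an empty clause results — contradiction.
y1 = False:
  propagation gives y4=True; an empty clause results — contradiction.
Every branch closes, so no satisfying assignment exists.

UNSATISFIABLE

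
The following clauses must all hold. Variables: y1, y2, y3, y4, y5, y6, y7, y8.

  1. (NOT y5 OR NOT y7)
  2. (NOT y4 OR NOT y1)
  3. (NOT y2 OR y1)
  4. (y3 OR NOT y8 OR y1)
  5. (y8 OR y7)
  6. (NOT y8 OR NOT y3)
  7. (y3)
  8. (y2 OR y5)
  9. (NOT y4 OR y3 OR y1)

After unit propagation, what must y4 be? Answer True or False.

False

(y3) is a unit clause: y3 = True.
From (NOT y3 OR NOT y8) and y3 = True: y8 = False.
In (y8 OR y7), y8 is now false; y7 must hold, so y7 = True.
(NOT y5 OR NOT y7): since y7 = True, the clause reduces to (NOT y5). y5 = False.
(y2 OR y5): since y5 = False, the clause reduces to (y2). y2 = True.
In (NOT y2 OR y1), NOT y2 is now false; y1 must hold, so y1 = True.
From (NOT y4 OR NOT y1) and y1 = True: y4 = False.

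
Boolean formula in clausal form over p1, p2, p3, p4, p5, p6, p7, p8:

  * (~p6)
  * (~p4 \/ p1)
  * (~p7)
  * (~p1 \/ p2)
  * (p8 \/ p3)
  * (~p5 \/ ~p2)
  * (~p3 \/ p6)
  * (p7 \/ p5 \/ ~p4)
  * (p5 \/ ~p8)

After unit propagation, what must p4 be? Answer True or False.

(~p6) stands alone — p6 = False.
(~p7) is a unit clause: p7 = False.
From (p6 \/ ~p3) and p6 = False: p3 = False.
(p8 \/ p3): since p3 = False, the clause reduces to (p8). p8 = True.
(p5 \/ ~p8): since p8 = True, the clause reduces to (p5). p5 = True.
(~p5 \/ ~p2): since p5 = True, the clause reduces to (~p2). p2 = False.
(p2 \/ ~p1): since p2 = False, the clause reduces to (~p1). p1 = False.
(p1 \/ ~p4) with p1 = False leaves only ~p4, so p4 = False.

False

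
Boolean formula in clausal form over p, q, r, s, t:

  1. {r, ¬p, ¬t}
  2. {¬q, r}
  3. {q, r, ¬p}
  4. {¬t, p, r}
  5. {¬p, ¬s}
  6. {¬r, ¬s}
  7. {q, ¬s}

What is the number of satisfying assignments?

Case analysis on r and p:
  r=1, p=1: remaining (q,s,t) ∈ {(0,0,0); (0,0,1); (1,0,0); (1,0,1)} — 4.
  r=1, p=0: remaining (q,s,t) ∈ {(0,0,0); (0,0,1); (1,0,0); (1,0,1)} — 4.
  r=0, p=1: a clause becomes empty — 0.
  r=0, p=0: remaining (q,s,t) ∈ {(0,0,0)} — 1.
Total: 4 + 4 + 0 + 1 = 9.

9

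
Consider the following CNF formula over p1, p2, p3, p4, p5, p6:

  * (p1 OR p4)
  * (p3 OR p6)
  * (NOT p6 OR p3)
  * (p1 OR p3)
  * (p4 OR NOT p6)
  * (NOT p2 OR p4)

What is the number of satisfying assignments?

Case analysis on p3 and p4:
  p3=T, p4=T: p1, p2, p5, p6 free → 2^4 = 16.
  p3=T, p4=F: remaining (p1,p2,p5,p6) ∈ {(T,F,F,F); (T,F,T,F)} — 2.
  p3=F, p4=T: a clause becomes empty — 0.
  p3=F, p4=F: a clause becomes empty — 0.
Total: 16 + 2 + 0 + 0 = 18.

18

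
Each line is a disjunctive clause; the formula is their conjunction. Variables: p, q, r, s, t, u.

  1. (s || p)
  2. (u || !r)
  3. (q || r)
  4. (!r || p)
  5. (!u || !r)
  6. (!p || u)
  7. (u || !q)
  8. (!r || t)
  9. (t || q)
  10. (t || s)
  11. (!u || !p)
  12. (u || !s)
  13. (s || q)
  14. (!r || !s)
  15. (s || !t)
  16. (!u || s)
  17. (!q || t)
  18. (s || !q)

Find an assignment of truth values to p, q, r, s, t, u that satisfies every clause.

Set p = False and propagate.
  then s is forced to True.
  then r is forced to False.
  then q is forced to True.
  then u is forced to True.
  then t is forced to True.
Every clause has at least one true literal under this assignment.

p=0, q=1, r=0, s=1, t=1, u=1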